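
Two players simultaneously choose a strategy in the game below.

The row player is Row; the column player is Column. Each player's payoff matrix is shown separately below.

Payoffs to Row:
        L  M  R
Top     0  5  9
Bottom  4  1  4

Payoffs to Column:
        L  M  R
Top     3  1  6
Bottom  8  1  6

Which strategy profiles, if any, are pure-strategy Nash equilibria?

Pure-strategy Nash equilibria: (Top, R), (Bottom, L)

Mark each player's best response to every combination of opponents' strategies; a profile where every player is best-responding is a pure Nash equilibrium.
Row against L: payoffs 0, 4 → best response Bottom.
Row against M: payoffs 5, 1 → best response Top.
Row against R: payoffs 9, 4 → best response Top.
Column against Top: payoffs 3, 1, 6 → best response R.
Column against Bottom: payoffs 8, 1, 6 → best response L.
Mutual best responses: (Top, R); (Bottom, L).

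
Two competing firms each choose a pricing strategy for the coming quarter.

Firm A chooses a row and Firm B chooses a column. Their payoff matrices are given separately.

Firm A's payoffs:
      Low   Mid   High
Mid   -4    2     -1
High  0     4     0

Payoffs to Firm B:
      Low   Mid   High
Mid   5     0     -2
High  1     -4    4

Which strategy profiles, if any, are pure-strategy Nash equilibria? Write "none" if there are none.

Pure NE: (High, High)

Firm A against Low: payoffs -4, 0 → best response High.
Firm A against Mid: payoffs 2, 4 → best response High.
Firm A against High: payoffs -1, 0 → best response High.
Firm B against Mid: payoffs 5, 0, -2 → best response Low.
Firm B against High: payoffs 1, -4, 4 → best response High.
Mutual best responses: (High, High).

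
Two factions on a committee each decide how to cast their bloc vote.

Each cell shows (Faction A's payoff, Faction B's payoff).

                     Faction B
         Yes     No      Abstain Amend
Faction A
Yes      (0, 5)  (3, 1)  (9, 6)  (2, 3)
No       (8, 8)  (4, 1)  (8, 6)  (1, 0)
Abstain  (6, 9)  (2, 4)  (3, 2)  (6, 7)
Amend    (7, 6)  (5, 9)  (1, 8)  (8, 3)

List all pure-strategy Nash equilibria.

(Yes, Yes): Faction A can switch to No (0 → 8). Not NE.
(Yes, No): Faction A can switch to No (3 → 4). Not NE.
(Yes, Abstain): Faction A gets 9, best alternative 8; Faction B gets 6, best alternative 5. No profitable deviation — NE.
(Yes, Amend): Faction A can switch to Abstain (2 → 6). Not NE.
(No, Yes): Faction A gets 8, best alternative 7; Faction B gets 8, best alternative 6. No profitable deviation — NE.
(No, No): Faction A can switch to Amend (4 → 5). Not NE.
(No, Abstain): Faction A can switch to Yes (8 → 9). Not NE.
(No, Amend): Faction A can switch to Yes (1 → 2). Not NE.
(Amend, No): Faction A gets 5, best alternative 4; Faction B gets 9, best alternative 8. No profitable deviation — NE.
(The remaining 7 profiles each have a profitable deviation by the same check.)

Pure-strategy Nash equilibria: (Yes, Abstain), (No, Yes), (Amend, No)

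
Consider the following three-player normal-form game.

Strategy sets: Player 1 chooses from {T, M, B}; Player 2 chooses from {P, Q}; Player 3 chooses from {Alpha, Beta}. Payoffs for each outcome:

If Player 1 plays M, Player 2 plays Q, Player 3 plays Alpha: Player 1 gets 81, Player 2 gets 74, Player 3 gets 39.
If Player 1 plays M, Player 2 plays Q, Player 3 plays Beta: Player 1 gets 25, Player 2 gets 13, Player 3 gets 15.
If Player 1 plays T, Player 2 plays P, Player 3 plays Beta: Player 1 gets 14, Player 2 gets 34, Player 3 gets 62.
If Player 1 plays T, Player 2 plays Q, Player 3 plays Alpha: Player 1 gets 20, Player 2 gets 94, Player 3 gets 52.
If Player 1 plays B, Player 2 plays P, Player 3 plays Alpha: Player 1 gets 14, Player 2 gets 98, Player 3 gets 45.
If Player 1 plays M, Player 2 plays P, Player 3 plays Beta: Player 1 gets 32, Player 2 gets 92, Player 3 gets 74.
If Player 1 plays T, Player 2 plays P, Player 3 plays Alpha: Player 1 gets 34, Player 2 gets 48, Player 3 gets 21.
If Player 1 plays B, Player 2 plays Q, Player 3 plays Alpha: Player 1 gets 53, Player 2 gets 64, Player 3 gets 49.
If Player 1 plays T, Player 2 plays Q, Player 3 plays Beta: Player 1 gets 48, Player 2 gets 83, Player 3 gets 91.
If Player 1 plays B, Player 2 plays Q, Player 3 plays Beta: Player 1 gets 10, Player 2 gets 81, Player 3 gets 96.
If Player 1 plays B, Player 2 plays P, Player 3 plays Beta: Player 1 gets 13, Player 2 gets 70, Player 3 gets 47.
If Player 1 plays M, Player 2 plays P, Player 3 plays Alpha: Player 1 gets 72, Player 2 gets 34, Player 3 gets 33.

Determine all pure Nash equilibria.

Player 1 against (P, Alpha): payoffs 34, 72, 14 → best response M.
Player 1 against (P, Beta): payoffs 14, 32, 13 → best response M.
Player 1 against (Q, Alpha): payoffs 20, 81, 53 → best response M.
Player 1 against (Q, Beta): payoffs 48, 25, 10 → best response T.
Player 2 against (T, Alpha): payoffs 48, 94 → best response Q.
Player 2 against (T, Beta): payoffs 34, 83 → best response Q.
Player 2 against (M, Alpha): payoffs 34, 74 → best response Q.
Player 2 against (M, Beta): payoffs 92, 13 → best response P.
Player 2 against (B, Alpha): payoffs 98, 64 → best response P.
Player 2 against (B, Beta): payoffs 70, 81 → best response Q.
Player 3 against (T, P): payoffs 21, 62 → best response Beta.
Player 3 against (T, Q): payoffs 52, 91 → best response Beta.
Player 3 against (M, P): payoffs 33, 74 → best response Beta.
Player 3 against (M, Q): payoffs 39, 15 → best response Alpha.
Player 3 against (B, P): payoffs 45, 47 → best response Beta.
Player 3 against (B, Q): payoffs 49, 96 → best response Beta.
Mutual best responses: (T, Q, Beta); (M, P, Beta); (M, Q, Alpha).

The pure Nash equilibria are (T, Q, Beta), (M, P, Beta), (M, Q, Alpha).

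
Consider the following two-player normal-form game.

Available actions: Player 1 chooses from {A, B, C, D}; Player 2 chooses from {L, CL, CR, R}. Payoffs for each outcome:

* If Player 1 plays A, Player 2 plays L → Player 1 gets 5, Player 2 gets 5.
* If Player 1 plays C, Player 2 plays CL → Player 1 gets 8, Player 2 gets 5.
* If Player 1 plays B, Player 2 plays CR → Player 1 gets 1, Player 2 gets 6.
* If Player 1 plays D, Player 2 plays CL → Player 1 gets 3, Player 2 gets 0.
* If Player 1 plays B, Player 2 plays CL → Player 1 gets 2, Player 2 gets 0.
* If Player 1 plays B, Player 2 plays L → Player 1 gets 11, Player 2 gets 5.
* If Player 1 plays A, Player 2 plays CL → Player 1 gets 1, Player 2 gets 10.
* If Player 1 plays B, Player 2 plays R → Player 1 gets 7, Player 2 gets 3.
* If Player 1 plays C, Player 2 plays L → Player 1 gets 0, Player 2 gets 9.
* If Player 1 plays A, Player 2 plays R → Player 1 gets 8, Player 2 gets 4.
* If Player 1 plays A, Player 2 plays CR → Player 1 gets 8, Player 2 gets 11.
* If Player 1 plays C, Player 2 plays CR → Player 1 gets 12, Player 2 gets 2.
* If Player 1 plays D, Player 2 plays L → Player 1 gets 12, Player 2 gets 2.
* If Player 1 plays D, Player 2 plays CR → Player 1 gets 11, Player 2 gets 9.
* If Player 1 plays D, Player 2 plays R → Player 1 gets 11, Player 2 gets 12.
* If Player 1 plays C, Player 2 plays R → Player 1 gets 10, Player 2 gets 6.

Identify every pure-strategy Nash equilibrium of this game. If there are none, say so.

Player 1 against L: payoffs 5, 11, 0, 12 → best response D.
Player 1 against CL: payoffs 1, 2, 8, 3 → best response C.
Player 1 against CR: payoffs 8, 1, 12, 11 → best response C.
Player 1 against R: payoffs 8, 7, 10, 11 → best response D.
Player 2 against A: payoffs 5, 10, 11, 4 → best response CR.
Player 2 against B: payoffs 5, 0, 6, 3 → best response CR.
Player 2 against C: payoffs 9, 5, 2, 6 → best response L.
Player 2 against D: payoffs 2, 0, 9, 12 → best response R.
Mutual best responses: (D, R).

The unique pure-strategy Nash equilibrium is (D, R).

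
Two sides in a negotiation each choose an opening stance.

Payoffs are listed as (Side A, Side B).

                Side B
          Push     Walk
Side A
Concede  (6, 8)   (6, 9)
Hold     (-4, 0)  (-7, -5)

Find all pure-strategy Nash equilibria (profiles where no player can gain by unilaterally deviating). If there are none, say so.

Pure NE: (Concede, Walk)

(Concede, Push): Side B can switch to Walk (8 → 9). Not NE.
(Concede, Walk): Side A gets 6, best alternative -7; Side B gets 9, best alternative 8. No profitable deviation — NE.
(Hold, Push): Side A can switch to Concede (-4 → 6). Not NE.
(Hold, Walk): Side A can switch to Concede (-7 → 6). Not NE.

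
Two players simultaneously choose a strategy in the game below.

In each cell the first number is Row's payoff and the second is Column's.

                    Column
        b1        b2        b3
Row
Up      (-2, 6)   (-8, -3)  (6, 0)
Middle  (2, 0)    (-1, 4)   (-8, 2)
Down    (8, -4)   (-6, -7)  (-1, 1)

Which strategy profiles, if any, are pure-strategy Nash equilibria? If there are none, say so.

Pure NE: (Middle, b2)

Row against b1: payoffs -2, 2, 8 → best response Down.
Row against b2: payoffs -8, -1, -6 → best response Middle.
Row against b3: payoffs 6, -8, -1 → best response Up.
Column against Up: payoffs 6, -3, 0 → best response b1.
Column against Middle: payoffs 0, 4, 2 → best response b2.
Column against Down: payoffs -4, -7, 1 → best response b3.
Mutual best responses: (Middle, b2).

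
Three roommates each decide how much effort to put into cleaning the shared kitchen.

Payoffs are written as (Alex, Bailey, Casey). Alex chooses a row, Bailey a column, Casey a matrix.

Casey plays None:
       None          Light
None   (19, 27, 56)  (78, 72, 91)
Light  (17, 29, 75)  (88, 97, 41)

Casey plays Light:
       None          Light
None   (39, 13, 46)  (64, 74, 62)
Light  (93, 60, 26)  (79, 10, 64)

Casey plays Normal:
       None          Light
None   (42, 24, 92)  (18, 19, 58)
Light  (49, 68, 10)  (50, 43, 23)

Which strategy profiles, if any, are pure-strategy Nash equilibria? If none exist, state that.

No pure-strategy Nash equilibrium.

Mark each player's best response to every combination of opponents' strategies; a profile where every player is best-responding is a pure Nash equilibrium.
Alex against (None, None): payoffs 19, 17 → best response None.
Alex against (None, Light): payoffs 39, 93 → best response Light.
Alex against (None, Normal): payoffs 42, 49 → best response Light.
Alex against (Light, None): payoffs 78, 88 → best response Light.
Alex against (Light, Light): payoffs 64, 79 → best response Light.
Alex against (Light, Normal): payoffs 18, 50 → best response Light.
Bailey against (None, None): payoffs 27, 72 → best response Light.
Bailey against (None, Light): payoffs 13, 74 → best response Light.
Bailey against (None, Normal): payoffs 24, 19 → best response None.
Bailey against (Light, None): payoffs 29, 97 → best response Light.
Bailey against (Light, Light): payoffs 60, 10 → best response None.
Bailey against (Light, Normal): payoffs 68, 43 → best response None.
Casey against (None, None): payoffs 56, 46, 92 → best response Normal.
Casey against (None, Light): payoffs 91, 62, 58 → best response None.
Casey against (Light, None): payoffs 75, 26, 10 → best response None.
Casey against (Light, Light): payoffs 41, 64, 23 → best response Light.
No profile is a mutual best response for all players.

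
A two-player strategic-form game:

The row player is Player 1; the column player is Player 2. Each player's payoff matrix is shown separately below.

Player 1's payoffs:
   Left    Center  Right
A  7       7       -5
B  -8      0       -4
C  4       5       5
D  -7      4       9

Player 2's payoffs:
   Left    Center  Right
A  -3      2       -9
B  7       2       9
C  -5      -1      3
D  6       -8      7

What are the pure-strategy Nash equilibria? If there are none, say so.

The pure Nash equilibria are (A, Center), (D, Right).

Player 1 against Left: payoffs 7, -8, 4, -7 → best response A.
Player 1 against Center: payoffs 7, 0, 5, 4 → best response A.
Player 1 against Right: payoffs -5, -4, 5, 9 → best response D.
Player 2 against A: payoffs -3, 2, -9 → best response Center.
Player 2 against B: payoffs 7, 2, 9 → best response Right.
Player 2 against C: payoffs -5, -1, 3 → best response Right.
Player 2 against D: payoffs 6, -8, 7 → best response Right.
Mutual best responses: (A, Center); (D, Right).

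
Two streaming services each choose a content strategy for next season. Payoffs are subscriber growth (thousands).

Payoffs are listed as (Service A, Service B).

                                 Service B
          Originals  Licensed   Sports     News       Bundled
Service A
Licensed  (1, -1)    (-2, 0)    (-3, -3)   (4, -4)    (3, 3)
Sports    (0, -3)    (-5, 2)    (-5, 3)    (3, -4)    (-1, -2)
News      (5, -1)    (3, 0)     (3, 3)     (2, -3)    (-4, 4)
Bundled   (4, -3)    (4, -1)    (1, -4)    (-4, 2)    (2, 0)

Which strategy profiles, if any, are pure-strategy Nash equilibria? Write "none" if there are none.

(Licensed, Bundled)

Service A against Originals: payoffs 1, 0, 5, 4 → best response News.
Service A against Licensed: payoffs -2, -5, 3, 4 → best response Bundled.
Service A against Sports: payoffs -3, -5, 3, 1 → best response News.
Service A against News: payoffs 4, 3, 2, -4 → best response Licensed.
Service A against Bundled: payoffs 3, -1, -4, 2 → best response Licensed.
Service B against Licensed: payoffs -1, 0, -3, -4, 3 → best response Bundled.
Service B against Sports: payoffs -3, 2, 3, -4, -2 → best response Sports.
Service B against News: payoffs -1, 0, 3, -3, 4 → best response Bundled.
Service B against Bundled: payoffs -3, -1, -4, 2, 0 → best response News.
Mutual best responses: (Licensed, Bundled).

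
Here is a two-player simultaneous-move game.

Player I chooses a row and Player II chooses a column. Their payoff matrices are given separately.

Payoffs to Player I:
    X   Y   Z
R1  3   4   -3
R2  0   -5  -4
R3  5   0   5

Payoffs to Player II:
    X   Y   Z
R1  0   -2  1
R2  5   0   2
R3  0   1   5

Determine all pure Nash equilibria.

(R1, X): Player I can switch to R3 (3 → 5). Not NE.
(R1, Y): Player II can switch to X (-2 → 0). Not NE.
(R1, Z): Player I can switch to R3 (-3 → 5). Not NE.
(R2, X): Player I can switch to R1 (0 → 3). Not NE.
(R2, Y): Player I can switch to R1 (-5 → 4). Not NE.
(R2, Z): Player I can switch to R1 (-4 → -3). Not NE.
(R3, X): Player II can switch to Y (0 → 1). Not NE.
(R3, Y): Player I can switch to R1 (0 → 4). Not NE.
(R3, Z): Player I gets 5, best alternative -3; Player II gets 5, best alternative 1. No profitable deviation — NE.

The unique pure-strategy Nash equilibrium is (R3, Z).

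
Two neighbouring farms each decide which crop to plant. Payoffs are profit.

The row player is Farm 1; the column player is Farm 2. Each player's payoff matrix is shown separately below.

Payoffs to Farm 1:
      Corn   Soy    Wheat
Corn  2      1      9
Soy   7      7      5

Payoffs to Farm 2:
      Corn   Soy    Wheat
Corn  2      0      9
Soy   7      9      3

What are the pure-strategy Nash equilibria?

Check each profile: it is a Nash equilibrium iff no player can strictly gain by switching unilaterally.
(Corn, Corn): Farm 1 can switch to Soy (2 → 7). Not NE.
(Corn, Soy): Farm 1 can switch to Soy (1 → 7). Not NE.
(Corn, Wheat): Farm 1 gets 9, best alternative 5; Farm 2 gets 9, best alternative 2. No profitable deviation — NE.
(Soy, Corn): Farm 2 can switch to Soy (7 → 9). Not NE.
(Soy, Soy): Farm 1 gets 7, best alternative 1; Farm 2 gets 9, best alternative 7. No profitable deviation — NE.
(Soy, Wheat): Farm 1 can switch to Corn (5 → 9). Not NE.

The pure Nash equilibria are (Corn, Wheat) and (Soy, Soy).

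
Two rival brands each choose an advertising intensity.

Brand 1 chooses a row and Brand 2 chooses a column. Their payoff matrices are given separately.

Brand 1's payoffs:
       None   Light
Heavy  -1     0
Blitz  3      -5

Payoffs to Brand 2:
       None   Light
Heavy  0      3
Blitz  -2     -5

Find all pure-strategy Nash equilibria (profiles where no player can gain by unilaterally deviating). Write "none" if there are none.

The pure Nash equilibria are (Heavy, Light) and (Blitz, None).

Brand 1 against None: payoffs -1, 3 → best response Blitz.
Brand 1 against Light: payoffs 0, -5 → best response Heavy.
Brand 2 against Heavy: payoffs 0, 3 → best response Light.
Brand 2 against Blitz: payoffs -2, -5 → best response None.
Mutual best responses: (Heavy, Light); (Blitz, None).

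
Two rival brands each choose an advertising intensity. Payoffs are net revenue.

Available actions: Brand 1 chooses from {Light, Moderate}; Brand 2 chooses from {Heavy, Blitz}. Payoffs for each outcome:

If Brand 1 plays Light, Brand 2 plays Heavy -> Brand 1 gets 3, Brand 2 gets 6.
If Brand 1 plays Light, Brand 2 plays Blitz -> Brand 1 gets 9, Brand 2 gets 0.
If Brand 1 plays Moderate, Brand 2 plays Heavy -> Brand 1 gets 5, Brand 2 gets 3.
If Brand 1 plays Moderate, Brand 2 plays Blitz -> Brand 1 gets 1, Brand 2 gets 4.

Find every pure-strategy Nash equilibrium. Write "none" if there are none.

(Light, Heavy): Brand 1 can switch to Moderate (3 → 5). Not NE.
(Light, Blitz): Brand 2 can switch to Heavy (0 → 6). Not NE.
(Moderate, Heavy): Brand 2 can switch to Blitz (3 → 4). Not NE.
(Moderate, Blitz): Brand 1 can switch to Light (1 → 9). Not NE.

There is no pure-strategy Nash equilibrium.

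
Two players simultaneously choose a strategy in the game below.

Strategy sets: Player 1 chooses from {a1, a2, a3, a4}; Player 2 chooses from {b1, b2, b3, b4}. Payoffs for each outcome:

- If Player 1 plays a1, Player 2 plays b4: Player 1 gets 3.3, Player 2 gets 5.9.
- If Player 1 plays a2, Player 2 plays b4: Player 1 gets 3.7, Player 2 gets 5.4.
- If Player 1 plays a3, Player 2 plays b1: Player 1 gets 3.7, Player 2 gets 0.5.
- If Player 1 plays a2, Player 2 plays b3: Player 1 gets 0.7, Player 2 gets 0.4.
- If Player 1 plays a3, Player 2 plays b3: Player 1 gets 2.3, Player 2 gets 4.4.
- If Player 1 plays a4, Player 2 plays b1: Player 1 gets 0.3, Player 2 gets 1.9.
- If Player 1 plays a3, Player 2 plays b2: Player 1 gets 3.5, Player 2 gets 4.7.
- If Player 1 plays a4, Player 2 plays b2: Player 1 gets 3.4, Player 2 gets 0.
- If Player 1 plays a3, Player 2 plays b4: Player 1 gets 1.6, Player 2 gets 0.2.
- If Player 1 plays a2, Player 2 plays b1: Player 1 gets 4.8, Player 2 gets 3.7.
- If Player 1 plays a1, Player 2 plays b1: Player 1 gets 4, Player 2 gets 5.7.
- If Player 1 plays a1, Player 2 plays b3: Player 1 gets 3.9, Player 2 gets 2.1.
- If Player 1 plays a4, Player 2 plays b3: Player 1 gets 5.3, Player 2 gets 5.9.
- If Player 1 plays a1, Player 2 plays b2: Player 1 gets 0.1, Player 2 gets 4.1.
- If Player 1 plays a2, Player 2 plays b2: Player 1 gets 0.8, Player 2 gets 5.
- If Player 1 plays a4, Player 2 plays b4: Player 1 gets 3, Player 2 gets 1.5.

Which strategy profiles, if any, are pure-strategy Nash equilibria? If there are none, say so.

The pure Nash equilibria are (a2, b4); (a3, b2); (a4, b3).

(a1, b1): Player 1 can switch to a2 (4 → 4.8). Not NE.
(a1, b2): Player 1 can switch to a2 (0.1 → 0.8). Not NE.
(a1, b3): Player 1 can switch to a4 (3.9 → 5.3). Not NE.
(a1, b4): Player 1 can switch to a2 (3.3 → 3.7). Not NE.
(a2, b1): Player 2 can switch to b2 (3.7 → 5). Not NE.
(a2, b2): Player 1 can switch to a3 (0.8 → 3.5). Not NE.
(a2, b3): Player 1 can switch to a1 (0.7 → 3.9). Not NE.
(a2, b4): Player 1 gets 3.7, best alternative 3.3; Player 2 gets 5.4, best alternative 5. No profitable deviation — NE.
(a3, b1): Player 1 can switch to a1 (3.7 → 4). Not NE.
(a3, b2): Player 1 gets 3.5, best alternative 3.4; Player 2 gets 4.7, best alternative 4.4. No profitable deviation — NE.
(a3, b3): Player 1 can switch to a1 (2.3 → 3.9). Not NE.
(a3, b4): Player 1 can switch to a1 (1.6 → 3.3). Not NE.
(a4, b1): Player 1 can switch to a1 (0.3 → 4). Not NE.
(a4, b2): Player 1 can switch to a3 (3.4 → 3.5). Not NE.
(a4, b3): Player 1 gets 5.3, best alternative 3.9; Player 2 gets 5.9, best alternative 1.9. No profitable deviation — NE.
(The remaining 1 profile has a profitable deviation by the same check.)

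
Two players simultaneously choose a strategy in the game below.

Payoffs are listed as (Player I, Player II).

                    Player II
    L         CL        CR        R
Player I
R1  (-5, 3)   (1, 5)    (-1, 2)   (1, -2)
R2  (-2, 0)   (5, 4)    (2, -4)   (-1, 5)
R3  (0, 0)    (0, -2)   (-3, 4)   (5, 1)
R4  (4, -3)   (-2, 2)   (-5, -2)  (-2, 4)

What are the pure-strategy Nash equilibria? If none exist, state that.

none

(R1, L): Player I can switch to R2 (-5 → -2). Not NE.
(R1, CL): Player I can switch to R2 (1 → 5). Not NE.
(R1, CR): Player I can switch to R2 (-1 → 2). Not NE.
(R1, R): Player I can switch to R3 (1 → 5). Not NE.
(R2, L): Player I can switch to R3 (-2 → 0). Not NE.
(R2, CL): Player II can switch to R (4 → 5). Not NE.
(R2, CR): Player II can switch to L (-4 → 0). Not NE.
(R2, R): Player I can switch to R1 (-1 → 1). Not NE.
(R3, L): Player I can switch to R4 (0 → 4). Not NE.
(R3, CL): Player I can switch to R1 (0 → 1). Not NE.
(The remaining 6 profiles each have a profitable deviation by the same check.)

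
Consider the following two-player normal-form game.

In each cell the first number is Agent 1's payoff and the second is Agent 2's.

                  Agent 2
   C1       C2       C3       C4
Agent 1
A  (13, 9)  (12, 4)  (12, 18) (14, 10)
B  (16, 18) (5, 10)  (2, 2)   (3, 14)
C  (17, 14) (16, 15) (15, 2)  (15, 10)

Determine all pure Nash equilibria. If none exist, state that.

(C, C2)

Check each profile: it is a Nash equilibrium iff no player can strictly gain by switching unilaterally.
(A, C1): Agent 1 can switch to B (13 → 16). Not NE.
(A, C2): Agent 1 can switch to C (12 → 16). Not NE.
(A, C3): Agent 1 can switch to C (12 → 15). Not NE.
(A, C4): Agent 1 can switch to C (14 → 15). Not NE.
(B, C1): Agent 1 can switch to C (16 → 17). Not NE.
(B, C2): Agent 1 can switch to A (5 → 12). Not NE.
(C, C2): Agent 1 gets 16, best alternative 12; Agent 2 gets 15, best alternative 14. No profitable deviation — NE.
(The remaining 5 profiles each have a profitable deviation by the same check.)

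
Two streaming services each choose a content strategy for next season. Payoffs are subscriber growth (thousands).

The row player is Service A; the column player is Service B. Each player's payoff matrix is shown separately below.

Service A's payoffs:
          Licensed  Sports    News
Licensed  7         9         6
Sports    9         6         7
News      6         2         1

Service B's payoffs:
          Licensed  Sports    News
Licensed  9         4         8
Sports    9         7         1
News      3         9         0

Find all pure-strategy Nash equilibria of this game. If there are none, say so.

(Licensed, Licensed): Service A can switch to Sports (7 → 9). Not NE.
(Licensed, Sports): Service B can switch to Licensed (4 → 9). Not NE.
(Licensed, News): Service A can switch to Sports (6 → 7). Not NE.
(Sports, Licensed): Service A gets 9, best alternative 7; Service B gets 9, best alternative 7. No profitable deviation — NE.
(Sports, Sports): Service A can switch to Licensed (6 → 9). Not NE.
(Sports, News): Service B can switch to Licensed (1 → 9). Not NE.
(News, Licensed): Service A can switch to Licensed (6 → 7). Not NE.
(News, Sports): Service A can switch to Licensed (2 → 9). Not NE.
(News, News): Service A can switch to Licensed (1 → 6). Not NE.

(Sports, Licensed)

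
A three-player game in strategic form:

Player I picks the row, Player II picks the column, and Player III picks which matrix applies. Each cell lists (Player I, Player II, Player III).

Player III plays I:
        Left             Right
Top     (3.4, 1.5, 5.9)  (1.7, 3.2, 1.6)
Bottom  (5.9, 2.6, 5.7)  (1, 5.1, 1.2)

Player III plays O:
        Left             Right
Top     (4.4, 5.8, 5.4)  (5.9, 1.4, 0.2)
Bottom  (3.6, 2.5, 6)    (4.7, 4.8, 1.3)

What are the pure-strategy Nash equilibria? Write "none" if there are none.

For each strategy profile, look for a profitable unilateral deviation.
(Top, Left, I): Player I can switch to Bottom (3.4 → 5.9). Not NE.
(Top, Left, O): Player III can switch to I (5.4 → 5.9). Not NE.
(Top, Right, I): Player I gets 1.7, best alternative 1; Player II gets 3.2, best alternative 1.5; Player III gets 1.6, best alternative 0.2. No profitable deviation — NE.
(Top, Right, O): Player II can switch to Left (1.4 → 5.8). Not NE.
(Bottom, Left, I): Player II can switch to Right (2.6 → 5.1). Not NE.
(Bottom, Left, O): Player I can switch to Top (3.6 → 4.4). Not NE.
(Bottom, Right, I): Player I can switch to Top (1 → 1.7). Not NE.
(Bottom, Right, O): Player I can switch to Top (4.7 → 5.9). Not NE.

(Top, Right, I)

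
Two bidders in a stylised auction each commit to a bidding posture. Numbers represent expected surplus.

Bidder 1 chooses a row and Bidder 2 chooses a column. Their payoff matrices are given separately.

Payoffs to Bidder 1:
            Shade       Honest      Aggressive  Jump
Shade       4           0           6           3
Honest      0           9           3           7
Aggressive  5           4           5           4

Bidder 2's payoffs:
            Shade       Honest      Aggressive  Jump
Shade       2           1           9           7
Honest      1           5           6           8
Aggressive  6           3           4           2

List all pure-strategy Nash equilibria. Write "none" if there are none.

(Shade, Aggressive) and (Honest, Jump) and (Aggressive, Shade)

Check each profile: it is a Nash equilibrium iff no player can strictly gain by switching unilaterally.
(Shade, Shade): Bidder 1 can switch to Aggressive (4 → 5). Not NE.
(Shade, Honest): Bidder 1 can switch to Honest (0 → 9). Not NE.
(Shade, Aggressive): Bidder 1 gets 6, best alternative 5; Bidder 2 gets 9, best alternative 7. No profitable deviation — NE.
(Shade, Jump): Bidder 1 can switch to Honest (3 → 7). Not NE.
(Honest, Shade): Bidder 1 can switch to Shade (0 → 4). Not NE.
(Honest, Honest): Bidder 2 can switch to Aggressive (5 → 6). Not NE.
(Honest, Aggressive): Bidder 1 can switch to Shade (3 → 6). Not NE.
(Honest, Jump): Bidder 1 gets 7, best alternative 4; Bidder 2 gets 8, best alternative 6. No profitable deviation — NE.
(Aggressive, Shade): Bidder 1 gets 5, best alternative 4; Bidder 2 gets 6, best alternative 4. No profitable deviation — NE.
(Aggressive, Honest): Bidder 1 can switch to Honest (4 → 9). Not NE.
(Aggressive, Aggressive): Bidder 1 can switch to Shade (5 → 6). Not NE.
(The remaining 1 profile has a profitable deviation by the same check.)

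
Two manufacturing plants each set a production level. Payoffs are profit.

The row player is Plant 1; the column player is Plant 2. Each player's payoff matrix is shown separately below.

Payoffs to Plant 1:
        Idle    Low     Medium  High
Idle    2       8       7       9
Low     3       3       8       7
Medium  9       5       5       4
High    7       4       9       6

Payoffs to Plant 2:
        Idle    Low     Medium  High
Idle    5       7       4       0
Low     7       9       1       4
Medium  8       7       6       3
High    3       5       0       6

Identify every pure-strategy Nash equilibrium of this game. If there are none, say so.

(Idle, Low); (Medium, Idle)

Plant 1 against Idle: payoffs 2, 3, 9, 7 → best response Medium.
Plant 1 against Low: payoffs 8, 3, 5, 4 → best response Idle.
Plant 1 against Medium: payoffs 7, 8, 5, 9 → best response High.
Plant 1 against High: payoffs 9, 7, 4, 6 → best response Idle.
Plant 2 against Idle: payoffs 5, 7, 4, 0 → best response Low.
Plant 2 against Low: payoffs 7, 9, 1, 4 → best response Low.
Plant 2 against Medium: payoffs 8, 7, 6, 3 → best response Idle.
Plant 2 against High: payoffs 3, 5, 0, 6 → best response High.
Mutual best responses: (Idle, Low); (Medium, Idle).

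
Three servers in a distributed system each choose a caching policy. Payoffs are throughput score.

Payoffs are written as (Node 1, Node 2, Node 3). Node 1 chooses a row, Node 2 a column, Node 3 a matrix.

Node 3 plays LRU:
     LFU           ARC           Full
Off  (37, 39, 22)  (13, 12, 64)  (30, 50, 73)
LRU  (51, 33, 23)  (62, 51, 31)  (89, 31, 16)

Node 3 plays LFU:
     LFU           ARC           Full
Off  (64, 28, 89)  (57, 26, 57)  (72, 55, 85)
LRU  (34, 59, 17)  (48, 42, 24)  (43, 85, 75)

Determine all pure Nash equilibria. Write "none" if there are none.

Pure-strategy Nash equilibria: (Off, Full, LFU); (LRU, ARC, LRU)

For each player, find the best response to each opponent profile; mutual best responses are the pure NE.
Node 1 against (LFU, LRU): payoffs 37, 51 → best response LRU.
Node 1 against (LFU, LFU): payoffs 64, 34 → best response Off.
Node 1 against (ARC, LRU): payoffs 13, 62 → best response LRU.
Node 1 against (ARC, LFU): payoffs 57, 48 → best response Off.
Node 1 against (Full, LRU): payoffs 30, 89 → best response LRU.
Node 1 against (Full, LFU): payoffs 72, 43 → best response Off.
Node 2 against (Off, LRU): payoffs 39, 12, 50 → best response Full.
Node 2 against (Off, LFU): payoffs 28, 26, 55 → best response Full.
Node 2 against (LRU, LRU): payoffs 33, 51, 31 → best response ARC.
Node 2 against (LRU, LFU): payoffs 59, 42, 85 → best response Full.
Node 3 against (Off, LFU): payoffs 22, 89 → best response LFU.
Node 3 against (Off, ARC): payoffs 64, 57 → best response LRU.
Node 3 against (Off, Full): payoffs 73, 85 → best response LFU.
Node 3 against (LRU, LFU): payoffs 23, 17 → best response LRU.
Node 3 against (LRU, ARC): payoffs 31, 24 → best response LRU.
Node 3 against (LRU, Full): payoffs 16, 75 → best response LFU.
Mutual best responses: (Off, Full, LFU); (LRU, ARC, LRU).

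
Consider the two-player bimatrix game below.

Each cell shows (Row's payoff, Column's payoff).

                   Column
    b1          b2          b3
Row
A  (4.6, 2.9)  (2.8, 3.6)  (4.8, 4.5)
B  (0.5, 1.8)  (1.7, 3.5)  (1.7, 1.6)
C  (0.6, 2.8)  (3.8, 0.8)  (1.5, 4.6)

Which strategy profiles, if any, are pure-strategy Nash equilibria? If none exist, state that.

The unique pure-strategy Nash equilibrium is (A, b3).

Row against b1: payoffs 4.6, 0.5, 0.6 → best response A.
Row against b2: payoffs 2.8, 1.7, 3.8 → best response C.
Row against b3: payoffs 4.8, 1.7, 1.5 → best response A.
Column against A: payoffs 2.9, 3.6, 4.5 → best response b3.
Column against B: payoffs 1.8, 3.5, 1.6 → best response b2.
Column against C: payoffs 2.8, 0.8, 4.6 → best response b3.
Mutual best responses: (A, b3).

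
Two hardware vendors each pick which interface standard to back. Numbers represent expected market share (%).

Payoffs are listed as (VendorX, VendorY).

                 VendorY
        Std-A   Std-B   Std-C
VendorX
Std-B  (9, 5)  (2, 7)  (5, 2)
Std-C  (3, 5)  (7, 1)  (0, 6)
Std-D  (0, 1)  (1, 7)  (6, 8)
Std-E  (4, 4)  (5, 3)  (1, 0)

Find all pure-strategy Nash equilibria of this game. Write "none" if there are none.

For each player, find the best response to each opponent profile; mutual best responses are the pure NE.
VendorX against Std-A: payoffs 9, 3, 0, 4 → best response Std-B.
VendorX against Std-B: payoffs 2, 7, 1, 5 → best response Std-C.
VendorX against Std-C: payoffs 5, 0, 6, 1 → best response Std-D.
VendorY against Std-B: payoffs 5, 7, 2 → best response Std-B.
VendorY against Std-C: payoffs 5, 1, 6 → best response Std-C.
VendorY against Std-D: payoffs 1, 7, 8 → best response Std-C.
VendorY against Std-E: payoffs 4, 3, 0 → best response Std-A.
Mutual best responses: (Std-D, Std-C).

The unique pure-strategy Nash equilibrium is (Std-D, Std-C).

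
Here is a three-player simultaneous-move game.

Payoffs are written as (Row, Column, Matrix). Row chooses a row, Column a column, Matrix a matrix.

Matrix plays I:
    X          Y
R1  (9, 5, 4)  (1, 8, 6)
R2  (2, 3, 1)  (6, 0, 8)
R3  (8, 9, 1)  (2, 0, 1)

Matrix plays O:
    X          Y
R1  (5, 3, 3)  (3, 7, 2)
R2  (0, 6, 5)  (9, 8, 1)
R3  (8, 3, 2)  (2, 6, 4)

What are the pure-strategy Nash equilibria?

This game has no pure Nash equilibrium.

(R1, X, I): Column can switch to Y (5 → 8). Not NE.
(R1, X, O): Row can switch to R3 (5 → 8). Not NE.
(R1, Y, I): Row can switch to R2 (1 → 6). Not NE.
(R1, Y, O): Row can switch to R2 (3 → 9). Not NE.
(R2, X, I): Row can switch to R1 (2 → 9). Not NE.
(R2, X, O): Row can switch to R1 (0 → 5). Not NE.
(R2, Y, I): Column can switch to X (0 → 3). Not NE.
(R2, Y, O): Matrix can switch to I (1 → 8). Not NE.
(R3, X, I): Row can switch to R1 (8 → 9). Not NE.
(R3, X, O): Column can switch to Y (3 → 6). Not NE.
(The remaining 2 profiles each have a profitable deviation by the same check.)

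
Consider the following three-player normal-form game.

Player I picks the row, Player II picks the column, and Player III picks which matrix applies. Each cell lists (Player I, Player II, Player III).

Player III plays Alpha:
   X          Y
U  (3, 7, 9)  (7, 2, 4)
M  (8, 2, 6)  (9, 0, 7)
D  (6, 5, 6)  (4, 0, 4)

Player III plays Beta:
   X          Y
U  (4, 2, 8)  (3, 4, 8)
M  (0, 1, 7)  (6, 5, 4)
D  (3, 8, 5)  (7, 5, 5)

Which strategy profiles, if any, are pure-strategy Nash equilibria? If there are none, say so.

Mark each player's best response to every combination of opponents' strategies; a profile where every player is best-responding is a pure Nash equilibrium.
Player I against (X, Alpha): payoffs 3, 8, 6 → best response M.
Player I against (X, Beta): payoffs 4, 0, 3 → best response U.
Player I against (Y, Alpha): payoffs 7, 9, 4 → best response M.
Player I against (Y, Beta): payoffs 3, 6, 7 → best response D.
Player II against (U, Alpha): payoffs 7, 2 → best response X.
Player II against (U, Beta): payoffs 2, 4 → best response Y.
Player II against (M, Alpha): payoffs 2, 0 → best response X.
Player II against (M, Beta): payoffs 1, 5 → best response Y.
Player II against (D, Alpha): payoffs 5, 0 → best response X.
Player II against (D, Beta): payoffs 8, 5 → best response X.
Player III against (U, X): payoffs 9, 8 → best response Alpha.
Player III against (U, Y): payoffs 4, 8 → best response Beta.
Player III against (M, X): payoffs 6, 7 → best response Beta.
Player III against (M, Y): payoffs 7, 4 → best response Alpha.
Player III against (D, X): payoffs 6, 5 → best response Alpha.
Player III against (D, Y): payoffs 4, 5 → best response Beta.
No profile is a mutual best response for all players.

No pure-strategy Nash equilibrium.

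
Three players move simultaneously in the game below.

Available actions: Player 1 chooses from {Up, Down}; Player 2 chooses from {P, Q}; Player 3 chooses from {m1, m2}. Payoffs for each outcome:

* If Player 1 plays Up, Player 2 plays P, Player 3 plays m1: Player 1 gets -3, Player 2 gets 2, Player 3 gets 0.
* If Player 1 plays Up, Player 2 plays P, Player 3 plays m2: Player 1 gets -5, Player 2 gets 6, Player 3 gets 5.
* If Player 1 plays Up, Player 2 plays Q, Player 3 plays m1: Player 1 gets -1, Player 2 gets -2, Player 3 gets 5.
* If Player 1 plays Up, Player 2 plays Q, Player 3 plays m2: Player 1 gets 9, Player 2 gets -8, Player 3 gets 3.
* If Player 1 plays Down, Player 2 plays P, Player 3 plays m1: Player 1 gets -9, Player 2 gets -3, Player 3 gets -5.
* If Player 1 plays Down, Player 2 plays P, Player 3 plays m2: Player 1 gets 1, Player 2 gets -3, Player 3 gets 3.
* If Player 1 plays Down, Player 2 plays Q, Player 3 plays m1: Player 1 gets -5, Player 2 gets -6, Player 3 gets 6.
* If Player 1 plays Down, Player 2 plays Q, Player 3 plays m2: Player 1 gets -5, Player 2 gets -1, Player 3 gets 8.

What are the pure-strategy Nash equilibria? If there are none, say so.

No pure-strategy Nash equilibrium.

Player 1 against (P, m1): payoffs -3, -9 → best response Up.
Player 1 against (P, m2): payoffs -5, 1 → best response Down.
Player 1 against (Q, m1): payoffs -1, -5 → best response Up.
Player 1 against (Q, m2): payoffs 9, -5 → best response Up.
Player 2 against (Up, m1): payoffs 2, -2 → best response P.
Player 2 against (Up, m2): payoffs 6, -8 → best response P.
Player 2 against (Down, m1): payoffs -3, -6 → best response P.
Player 2 against (Down, m2): payoffs -3, -1 → best response Q.
Player 3 against (Up, P): payoffs 0, 5 → best response m2.
Player 3 against (Up, Q): payoffs 5, 3 → best response m1.
Player 3 against (Down, P): payoffs -5, 3 → best response m2.
Player 3 against (Down, Q): payoffs 6, 8 → best response m2.
No profile is a mutual best response for all players.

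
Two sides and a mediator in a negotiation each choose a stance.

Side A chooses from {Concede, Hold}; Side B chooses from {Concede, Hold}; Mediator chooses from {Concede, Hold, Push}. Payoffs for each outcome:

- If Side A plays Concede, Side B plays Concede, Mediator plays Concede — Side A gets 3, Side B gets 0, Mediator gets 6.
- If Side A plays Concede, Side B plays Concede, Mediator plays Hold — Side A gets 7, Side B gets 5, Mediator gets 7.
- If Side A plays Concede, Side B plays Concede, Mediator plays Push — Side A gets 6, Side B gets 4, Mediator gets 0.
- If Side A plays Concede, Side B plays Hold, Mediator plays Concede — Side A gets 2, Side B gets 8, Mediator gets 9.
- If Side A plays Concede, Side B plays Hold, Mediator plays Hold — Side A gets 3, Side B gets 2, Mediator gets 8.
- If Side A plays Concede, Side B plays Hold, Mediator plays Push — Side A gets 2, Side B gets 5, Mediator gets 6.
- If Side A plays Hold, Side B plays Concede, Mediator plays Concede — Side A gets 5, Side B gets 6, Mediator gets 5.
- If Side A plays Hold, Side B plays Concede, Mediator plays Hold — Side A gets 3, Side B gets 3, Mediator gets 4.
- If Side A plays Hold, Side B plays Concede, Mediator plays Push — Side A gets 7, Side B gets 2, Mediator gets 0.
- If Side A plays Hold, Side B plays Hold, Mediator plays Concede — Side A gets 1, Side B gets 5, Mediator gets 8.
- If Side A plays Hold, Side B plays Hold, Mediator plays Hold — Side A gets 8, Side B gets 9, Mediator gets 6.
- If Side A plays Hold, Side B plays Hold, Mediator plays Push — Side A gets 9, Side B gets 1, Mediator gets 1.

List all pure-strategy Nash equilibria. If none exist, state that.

The pure Nash equilibria are (Concede, Concede, Hold); (Concede, Hold, Concede); (Hold, Concede, Concede).

For each player, find the best response to each opponent profile; mutual best responses are the pure NE.
Side A against (Concede, Concede): payoffs 3, 5 → best response Hold.
Side A against (Concede, Hold): payoffs 7, 3 → best response Concede.
Side A against (Concede, Push): payoffs 6, 7 → best response Hold.
Side A against (Hold, Concede): payoffs 2, 1 → best response Concede.
Side A against (Hold, Hold): payoffs 3, 8 → best response Hold.
Side A against (Hold, Push): payoffs 2, 9 → best response Hold.
Side B against (Concede, Concede): payoffs 0, 8 → best response Hold.
Side B against (Concede, Hold): payoffs 5, 2 → best response Concede.
Side B against (Concede, Push): payoffs 4, 5 → best response Hold.
Side B against (Hold, Concede): payoffs 6, 5 → best response Concede.
Side B against (Hold, Hold): payoffs 3, 9 → best response Hold.
Side B against (Hold, Push): payoffs 2, 1 → best response Concede.
Mediator against (Concede, Concede): payoffs 6, 7, 0 → best response Hold.
Mediator against (Concede, Hold): payoffs 9, 8, 6 → best response Concede.
Mediator against (Hold, Concede): payoffs 5, 4, 0 → best response Concede.
Mediator against (Hold, Hold): payoffs 8, 6, 1 → best response Concede.
Mutual best responses: (Concede, Concede, Hold); (Concede, Hold, Concede); (Hold, Concede, Concede).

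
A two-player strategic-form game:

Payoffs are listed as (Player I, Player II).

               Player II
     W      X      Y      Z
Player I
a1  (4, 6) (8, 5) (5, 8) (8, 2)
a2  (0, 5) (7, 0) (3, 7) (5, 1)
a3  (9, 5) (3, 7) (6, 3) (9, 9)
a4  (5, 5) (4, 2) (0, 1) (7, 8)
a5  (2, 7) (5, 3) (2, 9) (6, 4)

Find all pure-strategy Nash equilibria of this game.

Player I against W: payoffs 4, 0, 9, 5, 2 → best response a3.
Player I against X: payoffs 8, 7, 3, 4, 5 → best response a1.
Player I against Y: payoffs 5, 3, 6, 0, 2 → best response a3.
Player I against Z: payoffs 8, 5, 9, 7, 6 → best response a3.
Player II against a1: payoffs 6, 5, 8, 2 → best response Y.
Player II against a2: payoffs 5, 0, 7, 1 → best response Y.
Player II against a3: payoffs 5, 7, 3, 9 → best response Z.
Player II against a4: payoffs 5, 2, 1, 8 → best response Z.
Player II against a5: payoffs 7, 3, 9, 4 → best response Y.
Mutual best responses: (a3, Z).

The unique pure-strategy Nash equilibrium is (a3, Z).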